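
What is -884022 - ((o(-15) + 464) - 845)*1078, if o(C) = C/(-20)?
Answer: -948225/2 ≈ -4.7411e+5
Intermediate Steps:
o(C) = -C/20 (o(C) = C*(-1/20) = -C/20)
-884022 - ((o(-15) + 464) - 845)*1078 = -884022 - ((-1/20*(-15) + 464) - 845)*1078 = -884022 - ((3/4 + 464) - 845)*1078 = -884022 - (1859/4 - 845)*1078 = -884022 - (-1521)*1078/4 = -884022 - 1*(-819819/2) = -884022 + 819819/2 = -948225/2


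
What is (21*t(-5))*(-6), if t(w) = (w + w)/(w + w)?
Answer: -126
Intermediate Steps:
t(w) = 1 (t(w) = (2*w)/((2*w)) = (2*w)*(1/(2*w)) = 1)
(21*t(-5))*(-6) = (21*1)*(-6) = 21*(-6) = -126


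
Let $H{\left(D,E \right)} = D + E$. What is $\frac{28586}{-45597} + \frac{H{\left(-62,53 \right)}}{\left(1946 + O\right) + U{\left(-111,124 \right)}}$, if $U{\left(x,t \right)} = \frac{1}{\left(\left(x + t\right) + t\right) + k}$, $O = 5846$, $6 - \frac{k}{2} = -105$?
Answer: $- \frac{26703923567}{42516603471} \approx -0.62808$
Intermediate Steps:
$k = 222$ ($k = 12 - -210 = 12 + 210 = 222$)
$U{\left(x,t \right)} = \frac{1}{222 + x + 2 t}$ ($U{\left(x,t \right)} = \frac{1}{\left(\left(x + t\right) + t\right) + 222} = \frac{1}{\left(\left(t + x\right) + t\right) + 222} = \frac{1}{\left(x + 2 t\right) + 222} = \frac{1}{222 + x + 2 t}$)
$\frac{28586}{-45597} + \frac{H{\left(-62,53 \right)}}{\left(1946 + O\right) + U{\left(-111,124 \right)}} = \frac{28586}{-45597} + \frac{-62 + 53}{\left(1946 + 5846\right) + \frac{1}{222 - 111 + 2 \cdot 124}} = 28586 \left(- \frac{1}{45597}\right) - \frac{9}{7792 + \frac{1}{222 - 111 + 248}} = - \frac{28586}{45597} - \frac{9}{7792 + \frac{1}{359}} = - \frac{28586}{45597} - \frac{9}{\frac{2797329}{359}} = - \frac{28586}{45597} - \frac{1077}{932443} = - \frac{26703923567}{42516603471}$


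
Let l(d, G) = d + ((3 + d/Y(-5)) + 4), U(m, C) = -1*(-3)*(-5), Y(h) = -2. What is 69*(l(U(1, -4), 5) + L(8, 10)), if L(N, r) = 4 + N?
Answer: 1587/2 ≈ 793.50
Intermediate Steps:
U(m, C) = -15 (U(m, C) = 3*(-5) = -15)
l(d, G) = 7 + d/2 (l(d, G) = d + ((3 + d/(-2)) + 4) = d + ((3 + d*(-½)) + 4) = d + ((3 - d/2) + 4) = d + (7 - d/2) = 7 + d/2)
69*(l(U(1, -4), 5) + L(8, 10)) = 69*((7 + (½)*(-15)) + (4 + 8)) = 69*((7 - 15/2) + 12) = 69*(-½ + 12) = 69*(23/2) = 1587/2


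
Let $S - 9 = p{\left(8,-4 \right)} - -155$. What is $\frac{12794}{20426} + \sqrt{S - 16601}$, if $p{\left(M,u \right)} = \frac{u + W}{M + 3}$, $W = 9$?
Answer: $\frac{6397}{10213} + \frac{i \sqrt{1988822}}{11} \approx 0.62636 + 128.21 i$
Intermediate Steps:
$p{\left(M,u \right)} = \frac{9 + u}{3 + M}$ ($p{\left(M,u \right)} = \frac{u + 9}{M + 3} = \frac{9 + u}{3 + M}$)
$S = \frac{1809}{11}$ ($S = 9 + \left(\frac{9 - 4}{3 + 8} - -155\right) = 9 + \left(\frac{1}{11} \cdot 5 + 155\right) = 9 + \left(\frac{5}{11} + 155\right) = 9 + \frac{1710}{11} = \frac{1809}{11} \approx 164.45$)
$\frac{12794}{20426} + \sqrt{S - 16601} = \frac{12794}{20426} + \sqrt{\frac{1809}{11} - 16601} = 12794 \cdot \frac{1}{20426} + \sqrt{- \frac{180802}{11}} = \frac{6397}{10213} + \frac{i \sqrt{1988822}}{11}$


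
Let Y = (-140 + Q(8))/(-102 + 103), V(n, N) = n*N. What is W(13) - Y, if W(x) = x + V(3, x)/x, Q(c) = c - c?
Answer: 156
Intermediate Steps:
Q(c) = 0
V(n, N) = N*n
Y = -140 (Y = (-140 + 0)/(-102 + 103) = -140/1 = -140*1 = -140)
W(x) = 3 + x (W(x) = x + (x*3)/x = x + (3*x)/x = x + 3 = 3 + x)
W(13) - Y = (3 + 13) - 1*(-140) = 16 + 140 = 156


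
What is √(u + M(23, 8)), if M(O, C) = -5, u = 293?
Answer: 12*√2 ≈ 16.971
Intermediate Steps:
√(u + M(23, 8)) = √(293 - 5) = √288 = 12*√2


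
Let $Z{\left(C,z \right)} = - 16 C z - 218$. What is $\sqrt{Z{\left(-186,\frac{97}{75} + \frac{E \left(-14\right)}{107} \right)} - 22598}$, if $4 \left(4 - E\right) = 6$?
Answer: $\frac{4 i \sqrt{356716814}}{535} \approx 141.21 i$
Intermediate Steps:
$E = \frac{5}{2}$ ($E = 4 - \frac{3}{2} = \frac{5}{2} \approx 2.5$)
$Z{\left(C,z \right)} = -218 - 16 C z$ ($Z{\left(C,z \right)} = - 16 C z - 218 = -218 - 16 C z$)
$\sqrt{Z{\left(-186,\frac{97}{75} + \frac{E \left(-14\right)}{107} \right)} - 22598} = \sqrt{\left(-218 - - 2976 \left(\frac{97}{75} + \frac{\frac{5}{2} \left(-14\right)}{107}\right)\right) - 22598} = \sqrt{\left(-218 - - 2976 \left(97 \cdot \frac{1}{75} - \frac{35}{107}\right)\right) - 22598} = \sqrt{\left(-218 - - 2976 \left(\frac{97}{75} - \frac{35}{107}\right)\right) - 22598} = \sqrt{\left(-218 - \left(-2976\right) \frac{7754}{8025}\right) - 22598} = \sqrt{\left(-218 + \frac{7691968}{2675}\right) - 22598} = \sqrt{\frac{7108818}{2675} - 22598} = \sqrt{- \frac{53340832}{2675}} = \frac{4 i \sqrt{356716814}}{535}$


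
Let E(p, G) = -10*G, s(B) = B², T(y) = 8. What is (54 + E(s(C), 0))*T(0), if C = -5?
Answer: 432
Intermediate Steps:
(54 + E(s(C), 0))*T(0) = (54 - 10*0)*8 = (54 + 0)*8 = 54*8 = 432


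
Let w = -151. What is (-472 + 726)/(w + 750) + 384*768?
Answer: 176652542/599 ≈ 2.9491e+5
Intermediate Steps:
(-472 + 726)/(w + 750) + 384*768 = (-472 + 726)/(-151 + 750) + 384*768 = 254/599 + 294912 = 176652542/599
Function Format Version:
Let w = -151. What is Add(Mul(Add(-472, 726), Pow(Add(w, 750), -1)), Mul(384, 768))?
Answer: Rational(176652542, 599) ≈ 2.9491e+5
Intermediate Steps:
Add(Mul(Add(-472, 726), Pow(Add(w, 750), -1)), Mul(384, 768)) = Add(Mul(Add(-472, 726), Pow(Add(-151, 750), -1)), Mul(384, 768)) = Add(Mul(254, Pow(599, -1)), 294912) = Add(Mul(254, Rational(1, 599)), 294912) = Add(Rational(254, 599), 294912) = Rational(176652542, 599)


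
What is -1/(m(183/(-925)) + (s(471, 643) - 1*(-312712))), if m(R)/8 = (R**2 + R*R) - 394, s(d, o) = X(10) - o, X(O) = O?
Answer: -855625/264326200199 ≈ -3.2370e-6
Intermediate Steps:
s(d, o) = 10 - o
m(R) = -3152 + 16*R**2 (m(R) = 8*((R**2 + R*R) - 394) = 8*((R**2 + R**2) - 394) = 8*(2*R**2 - 394) = 8*(-394 + 2*R**2) = -3152 + 16*R**2)
-1/(m(183/(-925)) + (s(471, 643) - 1*(-312712))) = -1/((-3152 + 16*(183/(-925))**2) + ((10 - 1*643) - 1*(-312712))) = -1/((-3152 + 16*(183*(-1/925))**2) + ((10 - 643) + 312712)) = -1/((-3152 + 16*(-183/925)**2) + (-633 + 312712)) = -1/((-3152 + 16*(33489/855625)) + 312079) = -1/((-3152 + 535824/855625) + 312079) = -1/(-2696394176/855625 + 312079) = -1/264326200199/855625 = -1*855625/264326200199 = -855625/264326200199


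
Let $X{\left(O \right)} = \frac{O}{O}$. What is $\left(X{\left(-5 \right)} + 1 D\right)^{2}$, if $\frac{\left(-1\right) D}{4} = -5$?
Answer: $441$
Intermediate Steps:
$X{\left(O \right)} = 1$
$D = 20$ ($D = \left(-4\right) \left(-5\right) = 20$)
$\left(X{\left(-5 \right)} + 1 D\right)^{2} = \left(1 + 1 \cdot 20\right)^{2} = \left(1 + 20\right)^{2} = 21^{2} = 441$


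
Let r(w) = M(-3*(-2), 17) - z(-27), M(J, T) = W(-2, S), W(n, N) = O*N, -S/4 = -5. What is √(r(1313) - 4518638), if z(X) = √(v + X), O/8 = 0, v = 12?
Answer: √(-4518638 - I*√15) ≈ 0.e-3 - 2125.7*I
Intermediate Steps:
S = 20 (S = -4*(-5) = 20)
O = 0 (O = 8*0 = 0)
z(X) = √(12 + X)
W(n, N) = 0 (W(n, N) = 0*N = 0)
M(J, T) = 0
r(w) = -I*√15 (r(w) = 0 - √(12 - 27) = 0 - √(-15) = 0 - I*√15 = -I*√15)
√(r(1313) - 4518638) = √(-I*√15 - 4518638) = √(-4518638 - I*√15)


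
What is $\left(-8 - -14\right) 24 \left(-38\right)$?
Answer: $-5472$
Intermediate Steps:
$\left(-8 - -14\right) 24 \left(-38\right) = \left(-8 + 14\right) 24 \left(-38\right) = 6 \cdot 24 \left(-38\right) = 144 \left(-38\right) = -5472$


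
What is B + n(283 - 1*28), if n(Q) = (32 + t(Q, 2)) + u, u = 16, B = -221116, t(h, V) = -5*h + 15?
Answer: -222328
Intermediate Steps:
t(h, V) = 15 - 5*h
n(Q) = 63 - 5*Q (n(Q) = (32 + (15 - 5*Q)) + 16 = (47 - 5*Q) + 16 = 63 - 5*Q)
B + n(283 - 1*28) = -221116 + (63 - 5*(283 - 1*28)) = -221116 + (63 - 5*(283 - 28)) = -221116 + (63 - 5*255) = -221116 + (63 - 1275) = -221116 - 1212 = -222328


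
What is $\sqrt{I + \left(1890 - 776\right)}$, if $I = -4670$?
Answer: $2 i \sqrt{889} \approx 59.632 i$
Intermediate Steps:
$\sqrt{I + \left(1890 - 776\right)} = \sqrt{-4670 + \left(1890 - 776\right)} = \sqrt{-4670 + 1114} = \sqrt{-3556} = 2 i \sqrt{889}$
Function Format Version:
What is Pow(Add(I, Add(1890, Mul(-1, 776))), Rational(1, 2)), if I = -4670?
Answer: Mul(2, I, Pow(889, Rational(1, 2))) ≈ Mul(59.632, I)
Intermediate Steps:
Pow(Add(I, Add(1890, Mul(-1, 776))), Rational(1, 2)) = Pow(Add(-4670, Add(1890, Mul(-1, 776))), Rational(1, 2)) = Pow(Add(-4670, Add(1890, -776)), Rational(1, 2)) = Pow(Add(-4670, 1114), Rational(1, 2)) = Pow(-3556, Rational(1, 2)) = Mul(2, I, Pow(889, Rational(1, 2)))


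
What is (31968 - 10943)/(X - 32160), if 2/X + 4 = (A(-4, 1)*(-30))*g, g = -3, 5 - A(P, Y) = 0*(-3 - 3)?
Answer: -4688575/7171679 ≈ -0.65376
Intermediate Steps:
A(P, Y) = 5 (A(P, Y) = 5 - 0*(-3 - 3) = 5 - 0*(-6) = 5 - 1*0 = 5 + 0 = 5)
X = 1/223 (X = 2/(-4 + (5*(-30))*(-3)) = 2/(-4 - 150*(-3)) = 2/(-4 + 450) = 2/446 = 2*(1/446) = 1/223 ≈ 0.0044843)
(31968 - 10943)/(X - 32160) = (31968 - 10943)/(1/223 - 32160) = 21025/(-7171679/223) = 21025*(-223/7171679) = -4688575/7171679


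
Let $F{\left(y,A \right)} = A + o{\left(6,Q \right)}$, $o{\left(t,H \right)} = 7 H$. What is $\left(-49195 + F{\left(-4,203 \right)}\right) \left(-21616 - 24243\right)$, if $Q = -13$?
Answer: $2250897297$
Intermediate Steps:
$F{\left(y,A \right)} = -91 + A$ ($F{\left(y,A \right)} = A + 7 \left(-13\right) = A - 91 = -91 + A$)
$\left(-49195 + F{\left(-4,203 \right)}\right) \left(-21616 - 24243\right) = \left(-49195 + \left(-91 + 203\right)\right) \left(-21616 - 24243\right) = \left(-49195 + 112\right) \left(-45859\right) = \left(-49083\right) \left(-45859\right) = 2250897297$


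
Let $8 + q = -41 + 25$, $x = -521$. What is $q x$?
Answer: $12504$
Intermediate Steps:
$q = -24$ ($q = -8 + \left(-41 + 25\right) = -8 - 16 = -24$)
$q x = \left(-24\right) \left(-521\right) = 12504$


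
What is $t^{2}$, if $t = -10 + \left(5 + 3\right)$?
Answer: $4$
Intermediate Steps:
$t = -2$ ($t = -10 + 8 = -2$)
$t^{2} = \left(-2\right)^{2} = 4$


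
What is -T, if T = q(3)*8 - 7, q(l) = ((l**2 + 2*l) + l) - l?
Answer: -113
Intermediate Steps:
q(l) = l**2 + 2*l (q(l) = (l**2 + 3*l) - l = l**2 + 2*l)
T = 113 (T = (3*(2 + 3))*8 - 7 = (3*5)*8 - 7 = 15*8 - 7 = 120 - 7 = 113)
-T = -1*113 = -113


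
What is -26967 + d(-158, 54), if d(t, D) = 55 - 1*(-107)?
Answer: -26805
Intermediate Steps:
d(t, D) = 162 (d(t, D) = 55 + 107 = 162)
-26967 + d(-158, 54) = -26967 + 162 = -26805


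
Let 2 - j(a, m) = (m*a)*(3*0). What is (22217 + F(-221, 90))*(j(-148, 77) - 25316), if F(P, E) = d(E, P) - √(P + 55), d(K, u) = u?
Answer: -556806744 + 25314*I*√166 ≈ -5.5681e+8 + 3.2615e+5*I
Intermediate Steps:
j(a, m) = 2 (j(a, m) = 2 - m*a*3*0 = 2 - a*m*0 = 2 - 1*0 = 2 + 0 = 2)
F(P, E) = P - √(55 + P) (F(P, E) = P - √(P + 55) = P - √(55 + P))
(22217 + F(-221, 90))*(j(-148, 77) - 25316) = (22217 + (-221 - √(55 - 221)))*(2 - 25316) = (22217 + (-221 - √(-166)))*(-25314) = (22217 + (-221 - I*√166))*(-25314) = (21996 - I*√166)*(-25314) = -556806744 + 25314*I*√166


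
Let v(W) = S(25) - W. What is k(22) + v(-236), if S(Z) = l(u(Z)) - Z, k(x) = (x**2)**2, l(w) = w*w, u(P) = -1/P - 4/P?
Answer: 5861676/25 ≈ 2.3447e+5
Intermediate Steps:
u(P) = -5/P
l(w) = w**2
k(x) = x**4
S(Z) = -Z + 25/Z**2 (S(Z) = (-5/Z)**2 - Z = 25/Z**2 - Z = -Z + 25/Z**2)
v(W) = -624/25 - W (v(W) = (-1*25 + 25/25**2) - W = (-25 + 25*(1/625)) - W = (-25 + 1/25) - W = -624/25 - W)
k(22) + v(-236) = 22**4 + (-624/25 - 1*(-236)) = 234256 + (-624/25 + 236) = 234256 + 5276/25 = 5861676/25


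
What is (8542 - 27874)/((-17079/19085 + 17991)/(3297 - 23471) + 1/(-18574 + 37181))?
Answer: 69248015060896980/3194081934451 ≈ 21680.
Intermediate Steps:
(8542 - 27874)/((-17079/19085 + 17991)/(3297 - 23471) + 1/(-18574 + 37181)) = -19332/((-17079*1/19085 + 17991)/(-20174) + 1/18607) = -19332/((-17079/19085 + 17991)*(-1/20174) + 1/18607) = -19332/((343341156/19085)*(-1/20174) + 1/18607) = -19332/(-171670578/192510395 + 1/18607) = -19332/(-3194081934451/3582040919765) = -19332*(-3582040919765/3194081934451) = 69248015060896980/3194081934451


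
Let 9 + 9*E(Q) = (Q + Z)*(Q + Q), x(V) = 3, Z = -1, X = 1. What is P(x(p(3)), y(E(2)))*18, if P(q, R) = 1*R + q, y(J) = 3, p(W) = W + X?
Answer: 108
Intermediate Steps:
p(W) = 1 + W (p(W) = W + 1 = 1 + W)
E(Q) = -1 + 2*Q*(-1 + Q)/9 (E(Q) = -1 + ((Q - 1)*(Q + Q))/9 = -1 + ((-1 + Q)*(2*Q))/9 = -1 + (2*Q*(-1 + Q))/9 = -1 + 2*Q*(-1 + Q)/9)
P(q, R) = R + q
P(x(p(3)), y(E(2)))*18 = (3 + 3)*18 = 6*18 = 108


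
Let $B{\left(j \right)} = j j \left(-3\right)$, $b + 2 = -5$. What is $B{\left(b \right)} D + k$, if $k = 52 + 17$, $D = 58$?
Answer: $-8457$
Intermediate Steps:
$b = -7$ ($b = -2 - 5 = -7$)
$B{\left(j \right)} = - 3 j^{2}$ ($B{\left(j \right)} = j^{2} \left(-3\right) = - 3 j^{2}$)
$k = 69$
$B{\left(b \right)} D + k = - 3 \left(-7\right)^{2} \cdot 58 + 69 = \left(-3\right) 49 \cdot 58 + 69 = \left(-147\right) 58 + 69 = -8526 + 69 = -8457$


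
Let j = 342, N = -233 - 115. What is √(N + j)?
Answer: I*√6 ≈ 2.4495*I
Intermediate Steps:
N = -348
√(N + j) = √(-348 + 342) = √(-6) = I*√6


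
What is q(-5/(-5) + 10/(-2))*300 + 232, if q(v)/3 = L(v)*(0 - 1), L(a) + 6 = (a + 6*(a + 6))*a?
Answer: 34432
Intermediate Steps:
L(a) = -6 + a*(36 + 7*a) (L(a) = -6 + (a + 6*(a + 6))*a = -6 + (a + 6*(6 + a))*a = -6 + (a + (36 + 6*a))*a = -6 + (36 + 7*a)*a = -6 + a*(36 + 7*a))
q(v) = 18 - 108*v - 21*v**2 (q(v) = 3*((-6 + 7*v**2 + 36*v)*(0 - 1)) = 3*((-6 + 7*v**2 + 36*v)*(-1)) = 3*(6 - 36*v - 7*v**2) = 18 - 108*v - 21*v**2)
q(-5/(-5) + 10/(-2))*300 + 232 = (18 - 108*(-5/(-5) + 10/(-2)) - 21*(-5/(-5) + 10/(-2))**2)*300 + 232 = (18 - 108*(-5*(-1/5) + 10*(-1/2)) - 21*(-5*(-1/5) + 10*(-1/2))**2)*300 + 232 = (18 - 108*(1 - 5) - 21*(1 - 5)**2)*300 + 232 = (18 - 108*(-4) - 21*(-4)**2)*300 + 232 = (18 + 432 - 21*16)*300 + 232 = (18 + 432 - 336)*300 + 232 = 114*300 + 232 = 34200 + 232 = 34432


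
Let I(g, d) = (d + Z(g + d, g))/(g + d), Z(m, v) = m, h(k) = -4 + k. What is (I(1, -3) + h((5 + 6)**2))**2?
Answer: 57121/4 ≈ 14280.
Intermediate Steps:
I(g, d) = (g + 2*d)/(d + g) (I(g, d) = (d + (g + d))/(g + d) = (d + (d + g))/(d + g) = (g + 2*d)/(d + g))
(I(1, -3) + h((5 + 6)**2))**2 = ((1 + 2*(-3))/(-3 + 1) + (-4 + (5 + 6)**2))**2 = ((1 - 6)/(-2) + (-4 + 11**2))**2 = (-1/2*(-5) + (-4 + 121))**2 = (5/2 + 117)**2 = (239/2)**2 = 57121/4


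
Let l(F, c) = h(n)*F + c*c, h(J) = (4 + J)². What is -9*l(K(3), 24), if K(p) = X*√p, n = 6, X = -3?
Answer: -5184 + 2700*√3 ≈ -507.46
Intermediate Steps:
K(p) = -3*√p
l(F, c) = c² + 100*F (l(F, c) = (4 + 6)²*F + c*c = 10²*F + c² = 100*F + c² = c² + 100*F)
-9*l(K(3), 24) = -9*(24² + 100*(-3*√3)) = -9*(576 - 300*√3) = -5184 + 2700*√3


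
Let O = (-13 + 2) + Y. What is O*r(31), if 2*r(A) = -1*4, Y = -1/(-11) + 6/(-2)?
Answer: 306/11 ≈ 27.818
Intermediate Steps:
Y = -32/11 (Y = -1*(-1/11) + 6*(-½) = 1/11 - 3 = -32/11 ≈ -2.9091)
r(A) = -2 (r(A) = (-1*4)/2 = (½)*(-4) = -2)
O = -153/11 (O = (-13 + 2) - 32/11 = -11 - 32/11 = -153/11 ≈ -13.909)
O*r(31) = -153/11*(-2) = 306/11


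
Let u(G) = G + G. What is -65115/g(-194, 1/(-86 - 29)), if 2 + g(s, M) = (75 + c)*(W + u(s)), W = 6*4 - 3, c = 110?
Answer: 65115/67897 ≈ 0.95903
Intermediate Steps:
u(G) = 2*G
W = 21 (W = 24 - 3 = 21)
g(s, M) = 3883 + 370*s (g(s, M) = -2 + (75 + 110)*(21 + 2*s) = -2 + 185*(21 + 2*s) = -2 + (3885 + 370*s) = 3883 + 370*s)
-65115/g(-194, 1/(-86 - 29)) = -65115/(3883 + 370*(-194)) = -65115/(3883 - 71780) = -65115/(-67897) = -65115*(-1/67897) = 65115/67897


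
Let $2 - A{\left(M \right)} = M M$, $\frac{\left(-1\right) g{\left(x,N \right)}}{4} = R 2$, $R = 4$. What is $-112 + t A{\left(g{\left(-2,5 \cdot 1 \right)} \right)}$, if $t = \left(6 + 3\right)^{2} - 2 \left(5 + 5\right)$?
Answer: $-62454$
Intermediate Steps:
$g{\left(x,N \right)} = -32$ ($g{\left(x,N \right)} = - 4 \cdot 4 \cdot 2 = \left(-4\right) 8 = -32$)
$A{\left(M \right)} = 2 - M^{2}$ ($A{\left(M \right)} = 2 - M M = 2 - M^{2}$)
$t = 61$ ($t = 9^{2} - 20 = 81 - 20 = 61$)
$-112 + t A{\left(g{\left(-2,5 \cdot 1 \right)} \right)} = -112 + 61 \left(2 - \left(-32\right)^{2}\right) = -112 + 61 \left(2 - 1024\right) = -112 + 61 \left(-1022\right) = -112 - 62342 = -62454$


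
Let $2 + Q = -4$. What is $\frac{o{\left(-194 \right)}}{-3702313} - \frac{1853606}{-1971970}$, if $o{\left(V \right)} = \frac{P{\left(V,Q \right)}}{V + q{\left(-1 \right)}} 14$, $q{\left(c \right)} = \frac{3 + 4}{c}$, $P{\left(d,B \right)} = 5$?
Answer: $\frac{689694342882089}{733735441744305} \approx 0.93998$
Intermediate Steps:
$Q = -6$ ($Q = -2 - 4 = -6$)
$q{\left(c \right)} = \frac{7}{c}$
$o{\left(V \right)} = \frac{70}{-7 + V}$ ($o{\left(V \right)} = \frac{5}{V + \frac{7}{-1}} \cdot 14 = \frac{5}{V + 7 \left(-1\right)} 14 = \frac{5}{V - 7} \cdot 14 = \frac{5}{-7 + V} 14 = \frac{70}{-7 + V}$)
$\frac{o{\left(-194 \right)}}{-3702313} - \frac{1853606}{-1971970} = \frac{70 \frac{1}{-7 - 194}}{-3702313} - \frac{1853606}{-1971970} = \frac{70}{-201} \left(- \frac{1}{3702313}\right) - - \frac{926803}{985985} = 70 \left(- \frac{1}{201}\right) \left(- \frac{1}{3702313}\right) + \frac{926803}{985985} = \left(- \frac{70}{201}\right) \left(- \frac{1}{3702313}\right) + \frac{926803}{985985} = \frac{70}{744164913} + \frac{926803}{985985} = \frac{689694342882089}{733735441744305}$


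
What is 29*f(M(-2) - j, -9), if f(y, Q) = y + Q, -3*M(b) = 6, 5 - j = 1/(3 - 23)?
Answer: -9309/20 ≈ -465.45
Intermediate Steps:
j = 101/20 (j = 5 - 1/(3 - 23) = 5 - 1/(-20) = 5 - 1*(-1/20) = 5 + 1/20 = 101/20 ≈ 5.0500)
M(b) = -2 (M(b) = -⅓*6 = -2)
f(y, Q) = Q + y
29*f(M(-2) - j, -9) = 29*(-9 + (-2 - 1*101/20)) = 29*(-9 + (-2 - 101/20)) = 29*(-9 - 141/20) = 29*(-321/20) = -9309/20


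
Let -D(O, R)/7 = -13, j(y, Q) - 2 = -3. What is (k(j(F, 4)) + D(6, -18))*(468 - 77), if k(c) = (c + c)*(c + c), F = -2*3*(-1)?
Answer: 37145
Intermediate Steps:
F = 6 (F = -6*(-1) = 6)
j(y, Q) = -1 (j(y, Q) = 2 - 3 = -1)
D(O, R) = 91 (D(O, R) = -7*(-13) = 91)
k(c) = 4*c² (k(c) = (2*c)*(2*c) = 4*c²)
(k(j(F, 4)) + D(6, -18))*(468 - 77) = (4*(-1)² + 91)*(468 - 77) = (4*1 + 91)*391 = (4 + 91)*391 = 95*391 = 37145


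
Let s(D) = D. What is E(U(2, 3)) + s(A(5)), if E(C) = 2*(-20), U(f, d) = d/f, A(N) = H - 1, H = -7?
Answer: -48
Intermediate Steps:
A(N) = -8 (A(N) = -7 - 1 = -8)
E(C) = -40
E(U(2, 3)) + s(A(5)) = -40 - 8 = -48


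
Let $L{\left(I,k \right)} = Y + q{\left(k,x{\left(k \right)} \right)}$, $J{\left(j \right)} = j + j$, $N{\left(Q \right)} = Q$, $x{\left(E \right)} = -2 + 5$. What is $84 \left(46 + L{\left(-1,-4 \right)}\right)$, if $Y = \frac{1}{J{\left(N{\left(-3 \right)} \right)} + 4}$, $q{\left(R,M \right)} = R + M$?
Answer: $3738$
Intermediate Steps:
$x{\left(E \right)} = 3$
$q{\left(R,M \right)} = M + R$
$J{\left(j \right)} = 2 j$
$Y = - \frac{1}{2}$ ($Y = \frac{1}{2 \left(-3\right) + 4} = \frac{1}{-6 + 4} = \frac{1}{-2} = - \frac{1}{2} \approx -0.5$)
$L{\left(I,k \right)} = \frac{5}{2} + k$ ($L{\left(I,k \right)} = - \frac{1}{2} + \left(3 + k\right) = \frac{5}{2} + k$)
$84 \left(46 + L{\left(-1,-4 \right)}\right) = 84 \left(46 + \left(\frac{5}{2} - 4\right)\right) = 84 \left(46 - \frac{3}{2}\right) = 84 \cdot \frac{89}{2} = 3738$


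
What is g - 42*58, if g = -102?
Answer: -2538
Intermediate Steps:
g - 42*58 = -102 - 42*58 = -102 - 2436 = -2538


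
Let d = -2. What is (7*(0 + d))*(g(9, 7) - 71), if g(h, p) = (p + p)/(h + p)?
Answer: 3927/4 ≈ 981.75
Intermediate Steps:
g(h, p) = 2*p/(h + p) (g(h, p) = (2*p)/(h + p) = 2*p/(h + p))
(7*(0 + d))*(g(9, 7) - 71) = (7*(0 - 2))*(2*7/(9 + 7) - 71) = (7*(-2))*(2*7/16 - 71) = -14*(2*7*(1/16) - 71) = -14*(7/8 - 71) = -14*(-561/8) = 3927/4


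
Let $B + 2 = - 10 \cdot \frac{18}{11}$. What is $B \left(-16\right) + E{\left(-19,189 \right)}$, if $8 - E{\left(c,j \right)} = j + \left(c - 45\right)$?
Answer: $\frac{1945}{11} \approx 176.82$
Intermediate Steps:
$E{\left(c,j \right)} = 53 - c - j$ ($E{\left(c,j \right)} = 8 - \left(j + \left(c - 45\right)\right) = 8 - \left(j + \left(-45 + c\right)\right) = 8 - \left(-45 + c + j\right) = 53 - c - j$)
$B = - \frac{202}{11}$ ($B = -2 - 10 \cdot \frac{18}{11} = -2 - 10 \cdot 18 \cdot \frac{1}{11} = -2 - \frac{180}{11} = - \frac{202}{11} \approx -18.364$)
$B \left(-16\right) + E{\left(-19,189 \right)} = \left(- \frac{202}{11}\right) \left(-16\right) - 117 = \frac{3232}{11} + \left(53 + 19 - 189\right) = \frac{3232}{11} - 117 = \frac{1945}{11}$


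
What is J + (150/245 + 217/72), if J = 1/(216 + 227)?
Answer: 5670827/1562904 ≈ 3.6284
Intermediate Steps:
J = 1/443 ≈ 0.0022573
J + (150/245 + 217/72) = 1/443 + (150/245 + 217/72) = 1/443 + (150*(1/245) + 217*(1/72)) = 1/443 + (30/49 + 217/72) = 1/443 + 12793/3528 = 5670827/1562904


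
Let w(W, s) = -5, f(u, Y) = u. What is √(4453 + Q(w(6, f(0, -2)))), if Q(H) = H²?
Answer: √4478 ≈ 66.918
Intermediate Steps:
√(4453 + Q(w(6, f(0, -2)))) = √(4453 + (-5)²) = √(4453 + 25) = √4478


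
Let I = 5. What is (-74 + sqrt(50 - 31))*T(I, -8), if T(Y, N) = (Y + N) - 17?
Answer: 1480 - 20*sqrt(19) ≈ 1392.8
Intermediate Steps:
T(Y, N) = -17 + N + Y (T(Y, N) = (N + Y) - 17 = -17 + N + Y)
(-74 + sqrt(50 - 31))*T(I, -8) = (-74 + sqrt(50 - 31))*(-17 - 8 + 5) = (-74 + sqrt(19))*(-20) = 1480 - 20*sqrt(19)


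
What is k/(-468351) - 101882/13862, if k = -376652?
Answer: -21247693279/3246140781 ≈ -6.5455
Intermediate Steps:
k/(-468351) - 101882/13862 = -376652/(-468351) - 101882/13862 = -376652*(-1/468351) - 101882*1/13862 = 376652/468351 - 50941/6931 = -21247693279/3246140781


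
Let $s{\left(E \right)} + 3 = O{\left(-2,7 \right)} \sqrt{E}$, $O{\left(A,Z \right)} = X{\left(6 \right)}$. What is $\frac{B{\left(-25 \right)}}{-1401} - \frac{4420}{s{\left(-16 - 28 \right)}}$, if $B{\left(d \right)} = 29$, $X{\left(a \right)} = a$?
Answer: $\frac{2059007}{247977} + \frac{17680 i \sqrt{11}}{531} \approx 8.3032 + 110.43 i$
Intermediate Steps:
$O{\left(A,Z \right)} = 6$
$s{\left(E \right)} = -3 + 6 \sqrt{E}$
$\frac{B{\left(-25 \right)}}{-1401} - \frac{4420}{s{\left(-16 - 28 \right)}} = \frac{29}{-1401} - \frac{4420}{-3 + 6 \sqrt{-16 - 28}} = 29 \left(- \frac{1}{1401}\right) - \frac{4420}{-3 + 6 \sqrt{-44}} = - \frac{29}{1401} - \frac{4420}{-3 + 6 \cdot 2 i \sqrt{11}} = - \frac{29}{1401} - \frac{4420}{-3 + 12 i \sqrt{11}}$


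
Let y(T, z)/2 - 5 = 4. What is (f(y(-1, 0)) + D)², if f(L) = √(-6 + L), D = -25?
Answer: 637 - 100*√3 ≈ 463.79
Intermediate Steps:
y(T, z) = 18 (y(T, z) = 10 + 2*4 = 10 + 8 = 18)
(f(y(-1, 0)) + D)² = (√(-6 + 18) - 25)² = (√12 - 25)² = (2*√3 - 25)² = (-25 + 2*√3)²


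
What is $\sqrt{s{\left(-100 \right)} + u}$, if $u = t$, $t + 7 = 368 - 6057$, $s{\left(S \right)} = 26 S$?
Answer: $2 i \sqrt{2074} \approx 91.082 i$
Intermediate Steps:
$t = -5696$ ($t = -7 + \left(368 - 6057\right) = -7 - 5689 = -5696$)
$u = -5696$
$\sqrt{s{\left(-100 \right)} + u} = \sqrt{26 \left(-100\right) - 5696} = \sqrt{-2600 - 5696} = \sqrt{-8296} = 2 i \sqrt{2074}$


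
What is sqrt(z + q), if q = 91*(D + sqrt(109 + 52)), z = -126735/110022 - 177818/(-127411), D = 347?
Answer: sqrt(689452941878586147767010 + 1986880750861896725836*sqrt(161))/4672671014 ≈ 180.92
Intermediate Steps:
z = 1138819637/4672671014 (z = -126735*1/110022 - 177818*(-1/127411) = -42245/36674 + 177818/127411 = 1138819637/4672671014 ≈ 0.24372)
q = 31577 + 91*sqrt(161) (q = 91*(347 + sqrt(109 + 52)) = 91*(347 + sqrt(161)) = 31577 + 91*sqrt(161) ≈ 32732.)
sqrt(z + q) = sqrt(1138819637/4672671014 + (31577 + 91*sqrt(161))) = sqrt(147550071428715/4672671014 + 91*sqrt(161))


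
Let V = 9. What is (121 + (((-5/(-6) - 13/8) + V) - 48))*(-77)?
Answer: -150073/24 ≈ -6253.0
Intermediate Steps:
(121 + (((-5/(-6) - 13/8) + V) - 48))*(-77) = (121 + (((-5/(-6) - 13/8) + 9) - 48))*(-77) = (121 + (((-5*(-⅙) - 13*⅛) + 9) - 48))*(-77) = (121 + (((⅚ - 13/8) + 9) - 48))*(-77) = (121 + ((-19/24 + 9) - 48))*(-77) = (121 + (197/24 - 48))*(-77) = (121 - 955/24)*(-77) = (1949/24)*(-77) = -150073/24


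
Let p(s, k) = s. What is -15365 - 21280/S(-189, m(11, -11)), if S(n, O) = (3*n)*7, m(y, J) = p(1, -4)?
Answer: -8708915/567 ≈ -15360.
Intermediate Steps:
m(y, J) = 1
S(n, O) = 21*n
-15365 - 21280/S(-189, m(11, -11)) = -15365 - 21280/(21*(-189)) = -15365 - 21280/(-3969) = -15365 - 21280*(-1)/3969 = -15365 - 1*(-3040/567) = -15365 + 3040/567 = -8708915/567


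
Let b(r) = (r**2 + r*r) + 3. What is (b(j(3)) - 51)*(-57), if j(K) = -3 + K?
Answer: 2736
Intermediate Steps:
b(r) = 3 + 2*r**2 (b(r) = (r**2 + r**2) + 3 = 2*r**2 + 3 = 3 + 2*r**2)
(b(j(3)) - 51)*(-57) = ((3 + 2*(-3 + 3)**2) - 51)*(-57) = ((3 + 2*0**2) - 51)*(-57) = ((3 + 2*0) - 51)*(-57) = ((3 + 0) - 51)*(-57) = (3 - 51)*(-57) = -48*(-57) = 2736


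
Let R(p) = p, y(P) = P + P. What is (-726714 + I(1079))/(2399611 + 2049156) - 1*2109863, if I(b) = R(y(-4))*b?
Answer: -9386289624267/4448767 ≈ -2.1099e+6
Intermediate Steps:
y(P) = 2*P
I(b) = -8*b (I(b) = (2*(-4))*b = -8*b)
(-726714 + I(1079))/(2399611 + 2049156) - 1*2109863 = (-726714 - 8*1079)/(2399611 + 2049156) - 1*2109863 = (-726714 - 8632)/4448767 - 2109863 = -735346*1/4448767 - 2109863 = -735346/4448767 - 2109863 = -9386289624267/4448767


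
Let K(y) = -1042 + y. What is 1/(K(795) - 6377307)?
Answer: -1/6377554 ≈ -1.5680e-7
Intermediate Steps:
1/(K(795) - 6377307) = 1/((-1042 + 795) - 6377307) = 1/(-247 - 6377307) = 1/(-6377554) = -1/6377554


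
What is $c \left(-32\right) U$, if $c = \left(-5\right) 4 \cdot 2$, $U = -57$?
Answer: $-72960$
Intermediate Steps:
$c = -40$ ($c = \left(-20\right) 2 = -40$)
$c \left(-32\right) U = \left(-40\right) \left(-32\right) \left(-57\right) = 1280 \left(-57\right) = -72960$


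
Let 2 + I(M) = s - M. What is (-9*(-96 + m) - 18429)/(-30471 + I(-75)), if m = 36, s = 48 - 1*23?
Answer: 17889/30373 ≈ 0.58898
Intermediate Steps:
s = 25 (s = 48 - 23 = 25)
I(M) = 23 - M (I(M) = -2 + (25 - M) = 23 - M)
(-9*(-96 + m) - 18429)/(-30471 + I(-75)) = (-9*(-96 + 36) - 18429)/(-30471 + (23 - 1*(-75))) = (-9*(-60) - 18429)/(-30471 + (23 + 75)) = (540 - 18429)/(-30471 + 98) = -17889/(-30373) = -17889*(-1/30373) = 17889/30373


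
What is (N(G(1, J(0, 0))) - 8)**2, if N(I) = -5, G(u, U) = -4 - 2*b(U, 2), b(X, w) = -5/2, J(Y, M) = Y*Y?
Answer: 169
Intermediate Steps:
J(Y, M) = Y**2
b(X, w) = -5/2 (b(X, w) = -5*1/2 = -5/2)
G(u, U) = 1 (G(u, U) = -4 - 2*(-5/2) = -4 + 5 = 1)
(N(G(1, J(0, 0))) - 8)**2 = (-5 - 8)**2 = (-13)**2 = 169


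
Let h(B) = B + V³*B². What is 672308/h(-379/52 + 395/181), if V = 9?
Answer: 8508129196736/240470751763 ≈ 35.381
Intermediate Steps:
h(B) = B + 729*B² (h(B) = B + 9³*B² = B + 729*B²)
672308/h(-379/52 + 395/181) = 672308/(((-379/52 + 395/181)*(1 + 729*(-379/52 + 395/181)))) = 672308/((-48059*(1 + 729*(-48059/9412))/9412)) = 672308/((-48059*(1 - 35035011/9412)/9412)) = 672308/((-48059/9412*(-35025599/9412))) = 672308/(1683295262341/88585744) = 672308*(88585744/1683295262341) = 8508129196736/240470751763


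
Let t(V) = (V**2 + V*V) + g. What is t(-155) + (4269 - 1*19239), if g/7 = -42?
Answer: 32786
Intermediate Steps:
g = -294 (g = 7*(-42) = -294)
t(V) = -294 + 2*V**2 (t(V) = (V**2 + V*V) - 294 = (V**2 + V**2) - 294 = 2*V**2 - 294 = -294 + 2*V**2)
t(-155) + (4269 - 1*19239) = (-294 + 2*(-155)**2) + (4269 - 1*19239) = (-294 + 2*24025) + (4269 - 19239) = (-294 + 48050) - 14970 = 47756 - 14970 = 32786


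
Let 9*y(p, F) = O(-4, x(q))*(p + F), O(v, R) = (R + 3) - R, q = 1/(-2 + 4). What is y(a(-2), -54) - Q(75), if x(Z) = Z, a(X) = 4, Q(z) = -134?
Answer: 352/3 ≈ 117.33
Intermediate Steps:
q = ½ (q = 1/2 = ½ ≈ 0.50000)
O(v, R) = 3 (O(v, R) = (3 + R) - R = 3)
y(p, F) = F/3 + p/3 (y(p, F) = (3*(p + F))/9 = (3*(F + p))/9 = (3*F + 3*p)/9 = F/3 + p/3)
y(a(-2), -54) - Q(75) = ((⅓)*(-54) + (⅓)*4) - 1*(-134) = (-18 + 4/3) + 134 = -50/3 + 134 = 352/3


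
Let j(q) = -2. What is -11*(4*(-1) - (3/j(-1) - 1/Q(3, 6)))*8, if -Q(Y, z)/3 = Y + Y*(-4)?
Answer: 5852/27 ≈ 216.74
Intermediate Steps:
Q(Y, z) = 9*Y (Q(Y, z) = -3*(Y + Y*(-4)) = -3*(Y - 4*Y) = -(-9)*Y = 9*Y)
-11*(4*(-1) - (3/j(-1) - 1/Q(3, 6)))*8 = -11*(4*(-1) - (3/(-2) - 1/(9*3)))*8 = -11*(-4 - (3*(-½) - 1/27))*8 = -11*(-4 - (-3/2 - 1*1/27))*8 = -11*(-4 - (-3/2 - 1/27))*8 = -11*(-4 - 1*(-83/54))*8 = -11*(-4 + 83/54)*8 = -11*(-133/54)*8 = (1463/54)*8 = 5852/27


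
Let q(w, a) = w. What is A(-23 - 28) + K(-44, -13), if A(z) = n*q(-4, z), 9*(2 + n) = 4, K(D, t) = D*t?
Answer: 5204/9 ≈ 578.22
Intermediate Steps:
n = -14/9 (n = -2 + (1/9)*4 = -2 + 4/9 = -14/9 ≈ -1.5556)
A(z) = 56/9 (A(z) = -14/9*(-4) = 56/9)
A(-23 - 28) + K(-44, -13) = 56/9 - 44*(-13) = 56/9 + 572 = 5204/9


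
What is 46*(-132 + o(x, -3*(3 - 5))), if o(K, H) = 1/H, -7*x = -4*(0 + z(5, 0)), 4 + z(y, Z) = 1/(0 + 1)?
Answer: -18193/3 ≈ -6064.3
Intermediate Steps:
z(y, Z) = -3 (z(y, Z) = -4 + 1/(0 + 1) = -4 + 1/1 = -4 + 1 = -3)
x = -12/7 (x = -(-4)*(0 - 3)/7 = -(-4)*(-3)/7 = -⅐*12 = -12/7 ≈ -1.7143)
46*(-132 + o(x, -3*(3 - 5))) = 46*(-132 + 1/(-3*(3 - 5))) = 46*(-132 + 1/(-3*(-2))) = 46*(-132 + 1/6) = 46*(-132 + ⅙) = 46*(-791/6) = -18193/3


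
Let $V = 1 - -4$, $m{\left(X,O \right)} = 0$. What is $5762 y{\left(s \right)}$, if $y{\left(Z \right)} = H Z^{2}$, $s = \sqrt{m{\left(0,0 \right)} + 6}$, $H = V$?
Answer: $172860$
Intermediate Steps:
$V = 5$ ($V = 1 + 4 = 5$)
$H = 5$
$s = \sqrt{6}$ ($s = \sqrt{0 + 6} = \sqrt{6} \approx 2.4495$)
$y{\left(Z \right)} = 5 Z^{2}$
$5762 y{\left(s \right)} = 5762 \cdot 5 \left(\sqrt{6}\right)^{2} = 5762 \cdot 5 \cdot 6 = 5762 \cdot 30 = 172860$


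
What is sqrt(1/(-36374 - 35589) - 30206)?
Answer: I*sqrt(156427007855977)/71963 ≈ 173.8*I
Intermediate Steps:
sqrt(1/(-36374 - 35589) - 30206) = sqrt(1/(-71963) - 30206) = sqrt(-1/71963 - 30206) = sqrt(-2173714379/71963) = I*sqrt(156427007855977)/71963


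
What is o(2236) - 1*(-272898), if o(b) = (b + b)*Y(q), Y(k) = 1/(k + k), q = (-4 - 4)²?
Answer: 4366927/16 ≈ 2.7293e+5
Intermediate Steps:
q = 64 (q = (-8)² = 64)
Y(k) = 1/(2*k)
o(b) = b/64 (o(b) = (b + b)*((½)/64) = (2*b)*((½)*(1/64)) = (2*b)*(1/128) = b/64)
o(2236) - 1*(-272898) = (1/64)*2236 - 1*(-272898) = 559/16 + 272898 = 4366927/16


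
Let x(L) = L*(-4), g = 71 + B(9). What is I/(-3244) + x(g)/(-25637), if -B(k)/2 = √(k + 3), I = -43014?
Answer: 551835607/41583214 - 16*√3/25637 ≈ 13.270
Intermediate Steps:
B(k) = -2*√(3 + k) (B(k) = -2*√(k + 3) = -2*√(3 + k))
g = 71 - 4*√3 (g = 71 - 2*√(3 + 9) = 71 - 4*√3 ≈ 64.072)
x(L) = -4*L
I/(-3244) + x(g)/(-25637) = -43014/(-3244) - 4*(71 - 4*√3)/(-25637) = -43014*(-1/3244) + (-284 + 16*√3)*(-1/25637) = 21507/1622 + (284/25637 - 16*√3/25637) = 551835607/41583214 - 16*√3/25637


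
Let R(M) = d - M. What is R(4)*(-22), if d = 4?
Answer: 0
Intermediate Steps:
R(M) = 4 - M
R(4)*(-22) = (4 - 1*4)*(-22) = (4 - 4)*(-22) = 0*(-22) = 0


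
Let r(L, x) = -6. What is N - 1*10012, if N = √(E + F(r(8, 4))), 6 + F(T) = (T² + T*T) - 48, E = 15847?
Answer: -10012 + √15865 ≈ -9886.0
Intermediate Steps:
F(T) = -54 + 2*T² (F(T) = -6 + ((T² + T*T) - 48) = -6 + ((T² + T²) - 48) = -6 + (2*T² - 48) = -6 + (-48 + 2*T²) = -54 + 2*T²)
N = √15865 (N = √(15847 + (-54 + 2*(-6)²)) = √(15847 + (-54 + 2*36)) = √(15847 + (-54 + 72)) = √(15847 + 18) = √15865 ≈ 125.96)
N - 1*10012 = √15865 - 1*10012 = √15865 - 10012 = -10012 + √15865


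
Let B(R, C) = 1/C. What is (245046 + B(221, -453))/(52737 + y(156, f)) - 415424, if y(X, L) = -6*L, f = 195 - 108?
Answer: -9826076958643/23653395 ≈ -4.1542e+5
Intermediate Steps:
f = 87
(245046 + B(221, -453))/(52737 + y(156, f)) - 415424 = (245046 + 1/(-453))/(52737 - 6*87) - 415424 = (245046 - 1/453)/(52737 - 522) - 415424 = (111005837/453)/52215 - 415424 = (111005837/453)*(1/52215) - 415424 = 111005837/23653395 - 415424 = -9826076958643/23653395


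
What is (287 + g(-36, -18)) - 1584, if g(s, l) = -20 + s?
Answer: -1353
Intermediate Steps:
(287 + g(-36, -18)) - 1584 = (287 + (-20 - 36)) - 1584 = (287 - 56) - 1584 = 231 - 1584 = -1353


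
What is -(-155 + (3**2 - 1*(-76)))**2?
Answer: -4900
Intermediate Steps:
-(-155 + (3**2 - 1*(-76)))**2 = -(-155 + (9 + 76))**2 = -(-155 + 85)**2 = -1*(-70)**2 = -1*4900 = -4900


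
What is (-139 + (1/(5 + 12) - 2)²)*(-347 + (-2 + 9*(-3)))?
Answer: 14694832/289 ≈ 50847.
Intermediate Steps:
(-139 + (1/(5 + 12) - 2)²)*(-347 + (-2 + 9*(-3))) = (-139 + (1/17 - 2)²)*(-347 + (-2 - 27)) = (-139 + (1/17 - 2)²)*(-347 - 29) = (-139 + (-33/17)²)*(-376) = (-139 + 1089/289)*(-376) = -39082/289*(-376) = 14694832/289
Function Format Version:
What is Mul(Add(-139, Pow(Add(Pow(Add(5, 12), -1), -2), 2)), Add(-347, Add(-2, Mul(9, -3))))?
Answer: Rational(14694832, 289) ≈ 50847.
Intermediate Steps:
Mul(Add(-139, Pow(Add(Pow(Add(5, 12), -1), -2), 2)), Add(-347, Add(-2, Mul(9, -3)))) = Mul(Add(-139, Pow(Add(Pow(17, -1), -2), 2)), Add(-347, Add(-2, -27))) = Mul(Add(-139, Pow(Add(Rational(1, 17), -2), 2)), Add(-347, -29)) = Mul(Add(-139, Pow(Rational(-33, 17), 2)), -376) = Mul(Add(-139, Rational(1089, 289)), -376) = Mul(Rational(-39082, 289), -376) = Rational(14694832, 289)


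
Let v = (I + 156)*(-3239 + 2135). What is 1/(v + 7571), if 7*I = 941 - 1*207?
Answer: -7/1962907 ≈ -3.5661e-6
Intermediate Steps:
I = 734/7 (I = (941 - 1*207)/7 = (941 - 207)/7 = (⅐)*734 = 734/7 ≈ 104.86)
v = -2015904/7 (v = (734/7 + 156)*(-3239 + 2135) = (1826/7)*(-1104) = -2015904/7 ≈ -2.8799e+5)
1/(v + 7571) = 1/(-2015904/7 + 7571) = 1/(-1962907/7) = -7/1962907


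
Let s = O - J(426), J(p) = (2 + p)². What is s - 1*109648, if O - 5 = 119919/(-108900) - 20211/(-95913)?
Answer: -113280205880261/386849100 ≈ -2.9283e+5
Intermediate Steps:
O = 1589770939/386849100 (O = 5 + (119919/(-108900) - 20211/(-95913)) = 5 + (119919*(-1/108900) - 20211*(-1/95913)) = 5 + (-39973/36300 + 6737/31971) = 5 - 344474561/386849100 = 1589770939/386849100 ≈ 4.1095)
s = -70862975763461/386849100 (s = 1589770939/386849100 - (2 + 426)² = 1589770939/386849100 - 1*428² = 1589770939/386849100 - 1*183184 = 1589770939/386849100 - 183184 = -70862975763461/386849100 ≈ -1.8318e+5)
s - 1*109648 = -70862975763461/386849100 - 1*109648 = -70862975763461/386849100 - 109648 = -113280205880261/386849100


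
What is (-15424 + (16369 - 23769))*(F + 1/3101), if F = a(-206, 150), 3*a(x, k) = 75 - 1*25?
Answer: -1179643224/3101 ≈ -3.8041e+5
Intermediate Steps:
a(x, k) = 50/3 (a(x, k) = (75 - 1*25)/3 = (75 - 25)/3 = (⅓)*50 = 50/3)
F = 50/3 ≈ 16.667
(-15424 + (16369 - 23769))*(F + 1/3101) = (-15424 + (16369 - 23769))*(50/3 + 1/3101) = (-15424 - 7400)*(50/3 + 1/3101) = -22824*155053/9303 = -1179643224/3101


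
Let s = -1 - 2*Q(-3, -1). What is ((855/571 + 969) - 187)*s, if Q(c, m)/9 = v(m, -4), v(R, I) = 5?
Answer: -40711307/571 ≈ -71298.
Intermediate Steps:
Q(c, m) = 45 (Q(c, m) = 9*5 = 45)
s = -91 (s = -1 - 2*45 = -1 - 90 = -91)
((855/571 + 969) - 187)*s = ((855/571 + 969) - 187)*(-91) = (554154/571 - 187)*(-91) = (447377/571)*(-91) = -40711307/571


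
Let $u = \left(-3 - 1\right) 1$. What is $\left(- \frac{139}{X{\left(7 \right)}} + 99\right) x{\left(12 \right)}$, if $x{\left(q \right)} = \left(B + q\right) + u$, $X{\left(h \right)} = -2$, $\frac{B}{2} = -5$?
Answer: $-337$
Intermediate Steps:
$B = -10$ ($B = 2 \left(-5\right) = -10$)
$u = -4$ ($u = \left(-4\right) 1 = -4$)
$x{\left(q \right)} = -14 + q$ ($x{\left(q \right)} = \left(-10 + q\right) - 4 = -14 + q$)
$\left(- \frac{139}{X{\left(7 \right)}} + 99\right) x{\left(12 \right)} = \left(- \frac{139}{-2} + 99\right) \left(-14 + 12\right) = \left(\left(-139\right) \left(- \frac{1}{2}\right) + 99\right) \left(-2\right) = \left(\frac{139}{2} + 99\right) \left(-2\right) = \frac{337}{2} \left(-2\right) = -337$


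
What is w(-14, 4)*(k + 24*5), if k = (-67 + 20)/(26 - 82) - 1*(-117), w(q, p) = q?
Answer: -13319/4 ≈ -3329.8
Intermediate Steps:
k = 6599/56 (k = -47/(-56) + 117 = -47*(-1/56) + 117 = 47/56 + 117 = 6599/56 ≈ 117.84)
w(-14, 4)*(k + 24*5) = -14*(6599/56 + 24*5) = -14*(6599/56 + 120) = -14*13319/56 = -13319/4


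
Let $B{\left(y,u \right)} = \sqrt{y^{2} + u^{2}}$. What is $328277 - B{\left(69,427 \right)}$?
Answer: $328277 - \sqrt{187090} \approx 3.2784 \cdot 10^{5}$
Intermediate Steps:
$B{\left(y,u \right)} = \sqrt{u^{2} + y^{2}}$
$328277 - B{\left(69,427 \right)} = 328277 - \sqrt{427^{2} + 69^{2}} = 328277 - \sqrt{182329 + 4761} = 328277 - \sqrt{187090}$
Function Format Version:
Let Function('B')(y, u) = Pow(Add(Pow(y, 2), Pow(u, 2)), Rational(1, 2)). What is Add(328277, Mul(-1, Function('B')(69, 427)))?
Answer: Add(328277, Mul(-1, Pow(187090, Rational(1, 2)))) ≈ 3.2784e+5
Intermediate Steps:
Function('B')(y, u) = Pow(Add(Pow(u, 2), Pow(y, 2)), Rational(1, 2))
Add(328277, Mul(-1, Function('B')(69, 427))) = Add(328277, Mul(-1, Pow(Add(Pow(427, 2), Pow(69, 2)), Rational(1, 2)))) = Add(328277, Mul(-1, Pow(Add(182329, 4761), Rational(1, 2)))) = Add(328277, Mul(-1, Pow(187090, Rational(1, 2))))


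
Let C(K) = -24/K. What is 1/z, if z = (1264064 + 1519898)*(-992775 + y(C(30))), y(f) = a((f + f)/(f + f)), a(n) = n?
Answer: -1/2763845090588 ≈ -3.6181e-13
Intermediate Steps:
y(f) = 1 (y(f) = (f + f)/(f + f) = (2*f)/((2*f)) = (2*f)*(1/(2*f)) = 1)
z = -2763845090588 (z = (1264064 + 1519898)*(-992775 + 1) = 2783962*(-992774) = -2763845090588)
1/z = 1/(-2763845090588) = -1/2763845090588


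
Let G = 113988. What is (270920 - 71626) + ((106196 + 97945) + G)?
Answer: 517423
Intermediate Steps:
(270920 - 71626) + ((106196 + 97945) + G) = (270920 - 71626) + ((106196 + 97945) + 113988) = 199294 + (204141 + 113988) = 199294 + 318129 = 517423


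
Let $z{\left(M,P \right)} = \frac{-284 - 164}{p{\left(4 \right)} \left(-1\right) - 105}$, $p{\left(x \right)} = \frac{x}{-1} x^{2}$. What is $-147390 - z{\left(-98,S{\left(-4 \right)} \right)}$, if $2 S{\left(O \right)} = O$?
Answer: $- \frac{6043438}{41} \approx -1.474 \cdot 10^{5}$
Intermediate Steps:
$S{\left(O \right)} = \frac{O}{2}$
$p{\left(x \right)} = - x^{3}$ ($p{\left(x \right)} = x \left(-1\right) x^{2} = - x x^{2} = - x^{3}$)
$z{\left(M,P \right)} = \frac{448}{41}$ ($z{\left(M,P \right)} = \frac{-284 - 164}{- 4^{3} \left(-1\right) - 105} = - \frac{448}{\left(-1\right) 64 \left(-1\right) - 105} = - \frac{448}{\left(-64\right) \left(-1\right) - 105} = - \frac{448}{64 - 105} = - \frac{448}{-41} = \left(-448\right) \left(- \frac{1}{41}\right) = \frac{448}{41}$)
$-147390 - z{\left(-98,S{\left(-4 \right)} \right)} = -147390 - \frac{448}{41} = - \frac{6043438}{41}$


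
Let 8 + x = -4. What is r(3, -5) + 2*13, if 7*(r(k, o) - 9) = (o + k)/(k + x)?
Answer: 2207/63 ≈ 35.032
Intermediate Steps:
x = -12 (x = -8 - 4 = -12)
r(k, o) = 9 + (k + o)/(7*(-12 + k)) (r(k, o) = 9 + ((o + k)/(k - 12))/7 = 9 + ((k + o)/(-12 + k))/7 = 9 + (k + o)/(7*(-12 + k)))
r(3, -5) + 2*13 = (-756 - 5 + 64*3)/(7*(-12 + 3)) + 2*13 = (1/7)*(-756 - 5 + 192)/(-9) + 26 = (1/7)*(-1/9)*(-569) + 26 = 569/63 + 26 = 2207/63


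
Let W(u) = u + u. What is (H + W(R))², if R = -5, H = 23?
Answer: 169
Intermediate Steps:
W(u) = 2*u
(H + W(R))² = (23 + 2*(-5))² = (23 - 10)² = 13² = 169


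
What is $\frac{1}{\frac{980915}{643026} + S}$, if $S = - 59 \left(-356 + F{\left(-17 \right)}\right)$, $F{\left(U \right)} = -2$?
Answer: $\frac{643026}{13582976087} \approx 4.7341 \cdot 10^{-5}$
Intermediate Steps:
$S = 21122$ ($S = - 59 \left(-356 - 2\right) = \left(-59\right) \left(-358\right) = 21122$)
$\frac{1}{\frac{980915}{643026} + S} = \frac{1}{\frac{980915}{643026} + 21122} = \frac{1}{\frac{13582976087}{643026}} = \frac{643026}{13582976087}$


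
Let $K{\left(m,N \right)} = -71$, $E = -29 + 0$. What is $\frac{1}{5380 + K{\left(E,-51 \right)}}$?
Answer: $\frac{1}{5309} \approx 0.00018836$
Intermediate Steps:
$E = -29$
$\frac{1}{5380 + K{\left(E,-51 \right)}} = \frac{1}{5380 - 71} = \frac{1}{5309}$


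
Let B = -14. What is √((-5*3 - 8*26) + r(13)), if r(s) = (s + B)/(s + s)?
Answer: I*√150774/26 ≈ 14.934*I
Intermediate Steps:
r(s) = (-14 + s)/(2*s) (r(s) = (s - 14)/(s + s) = (-14 + s)/((2*s)) = (-14 + s)*(1/(2*s)) = (-14 + s)/(2*s))
√((-5*3 - 8*26) + r(13)) = √((-5*3 - 8*26) + (½)*(-14 + 13)/13) = √((-15 - 208) + (½)*(1/13)*(-1)) = √(-223 - 1/26) = √(-5799/26) = I*√150774/26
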